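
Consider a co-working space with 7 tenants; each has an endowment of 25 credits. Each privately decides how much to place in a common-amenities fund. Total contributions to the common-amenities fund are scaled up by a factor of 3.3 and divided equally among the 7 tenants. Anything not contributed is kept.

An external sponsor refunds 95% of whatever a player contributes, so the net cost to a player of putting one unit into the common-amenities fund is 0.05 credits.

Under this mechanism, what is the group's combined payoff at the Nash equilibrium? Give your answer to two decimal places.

743.75 credits

With the mechanism, a contributed unit returns (3.3/7) / 0.05 = 9.4286 per unit of net cost to the contributor — now above 1 — so contributing fully is weakly dominant for every player.
So the Nash equilibrium is full contribution by all 7; the group earns 7 × (25 × 0.95 + 3.3 × 25) = 743.75.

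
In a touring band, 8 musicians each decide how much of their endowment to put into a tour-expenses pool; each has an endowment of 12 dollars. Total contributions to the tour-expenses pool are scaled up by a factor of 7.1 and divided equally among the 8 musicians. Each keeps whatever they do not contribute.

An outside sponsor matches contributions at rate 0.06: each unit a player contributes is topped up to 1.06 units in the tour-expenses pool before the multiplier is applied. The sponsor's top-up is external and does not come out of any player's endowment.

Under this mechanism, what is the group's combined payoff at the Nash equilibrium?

Even with the mechanism, each unit contributed returns only 7.1 × 1.06 / 8 = 0.9408 per unit of net cost, so contributing nothing is still dominant.
Everyone keeps their endowment and the group total is 8 × 12 = 96.

96.00 dollars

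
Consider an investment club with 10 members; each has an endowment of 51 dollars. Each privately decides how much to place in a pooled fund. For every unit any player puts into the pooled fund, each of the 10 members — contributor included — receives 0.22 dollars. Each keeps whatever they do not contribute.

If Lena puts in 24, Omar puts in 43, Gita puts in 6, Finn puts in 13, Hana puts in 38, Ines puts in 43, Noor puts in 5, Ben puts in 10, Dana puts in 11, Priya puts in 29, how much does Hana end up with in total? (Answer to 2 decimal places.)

Total contributed: 24 + 43 + 6 + 13 + 38 + 43 + 5 + 10 + 11 + 29 = 222.
Each receives 0.22 × 222 = 48.84 from the pooled fund.
Hana keeps 51 − 38 = 13, so Hana's payoff is 13 + 48.84 = 61.84.

61.84 dollars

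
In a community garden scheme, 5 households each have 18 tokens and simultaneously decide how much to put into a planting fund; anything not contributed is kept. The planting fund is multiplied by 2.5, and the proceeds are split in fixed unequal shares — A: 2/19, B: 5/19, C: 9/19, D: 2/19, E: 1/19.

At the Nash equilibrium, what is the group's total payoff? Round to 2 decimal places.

For player j, contributing a unit is worthwhile iff 2.5 × (j's share) ≥ 1, i.e. iff j's share is at least 0.4000.
Only C (9/19) clears that bar, contributing 18; the remaining 4 contribute 0. Total contributed: 18.
The planting fund pays out 2.5 × 18 = 45.00 in total (split across the unequal shares, but the aggregate is all that matters for the group sum).
The 4 free-riders keep 18 each, adding 72. Group total = 72 + 45.00 = 117.00.

117.00 tokens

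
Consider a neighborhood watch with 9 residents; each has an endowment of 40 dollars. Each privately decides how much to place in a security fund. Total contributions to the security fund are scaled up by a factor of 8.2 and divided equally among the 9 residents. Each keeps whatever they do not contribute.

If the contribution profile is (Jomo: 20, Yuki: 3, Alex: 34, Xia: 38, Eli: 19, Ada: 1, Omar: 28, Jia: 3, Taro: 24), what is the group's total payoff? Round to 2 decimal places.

1584.00 dollars

Total contributed: 20 + 3 + 34 + 38 + 19 + 1 + 28 + 3 + 24 = 170; total kept: 9 × 40 − 170 = 190.
The security fund pays out 8.2 × 170 = 1394.00 in aggregate.
Group total = 190 + 1394.00 = 1584.00.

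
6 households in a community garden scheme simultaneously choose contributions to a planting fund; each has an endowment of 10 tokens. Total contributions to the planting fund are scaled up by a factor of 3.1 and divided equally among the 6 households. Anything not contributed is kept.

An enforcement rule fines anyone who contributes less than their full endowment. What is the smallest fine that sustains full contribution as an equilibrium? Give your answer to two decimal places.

4.83 tokens

Given the others contribute fully, the best deviation is to contribute 0 (any partial contribution still incurs the fine and gives up units whose private return 0.5167 is below 1).
Deviating from 10 to 0 saves 10 tokens but forfeits the deviator's share of the drop in the planting fund: 3.1/6 × 10 = 5.17.
So the deviation gain is 10 − 5.17 = 4.83, and the fine must be at least 4.83 tokens to wipe it out.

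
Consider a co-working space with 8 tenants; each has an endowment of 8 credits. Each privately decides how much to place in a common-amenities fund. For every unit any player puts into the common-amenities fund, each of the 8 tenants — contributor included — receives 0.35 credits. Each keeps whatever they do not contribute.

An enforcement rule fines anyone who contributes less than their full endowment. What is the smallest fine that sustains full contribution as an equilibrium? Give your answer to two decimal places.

Given the others contribute fully, the best deviation is to contribute 0 (any partial contribution still incurs the fine and gives up units whose private return 0.35 is below 1).
Deviating from 8 to 0 saves 8 credits but forfeits the deviator's share of the drop in the common-amenities fund: 0.35 × 8 = 2.80.
So the deviation gain is 8 − 2.80 = 5.20, and the fine must be at least 5.20 credits to wipe it out.

5.20 credits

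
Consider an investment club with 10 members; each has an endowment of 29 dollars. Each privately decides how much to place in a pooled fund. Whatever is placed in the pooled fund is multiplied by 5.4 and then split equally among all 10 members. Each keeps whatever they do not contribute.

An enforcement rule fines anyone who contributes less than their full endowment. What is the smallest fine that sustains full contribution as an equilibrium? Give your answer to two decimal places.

Given the others contribute fully, the best deviation is to contribute 0 (any partial contribution still incurs the fine and gives up units whose private return 0.5400 is below 1).
Deviating from 29 to 0 saves 29 dollars but forfeits the deviator's share of the drop in the pooled fund: 5.4/10 × 29 = 15.66.
So the deviation gain is 29 − 15.66 = 13.34, and the fine must be at least 13.34 dollars to wipe it out.

13.34 dollars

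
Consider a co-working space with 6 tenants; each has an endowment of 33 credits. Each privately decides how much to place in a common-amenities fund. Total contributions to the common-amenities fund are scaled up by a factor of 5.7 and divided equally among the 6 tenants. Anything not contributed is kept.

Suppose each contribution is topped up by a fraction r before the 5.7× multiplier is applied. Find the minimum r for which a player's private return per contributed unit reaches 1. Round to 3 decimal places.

0.053

With matching at rate r, one contributed unit becomes (1 + r) in the common-amenities fund and returns 5.7 × (1 + r) / 6 to the contributor.
Setting this equal to 1: 1 + r = 6/5.7 = 1.0526.
So the minimum matching rate is r = 1.0526 − 1 = 0.053.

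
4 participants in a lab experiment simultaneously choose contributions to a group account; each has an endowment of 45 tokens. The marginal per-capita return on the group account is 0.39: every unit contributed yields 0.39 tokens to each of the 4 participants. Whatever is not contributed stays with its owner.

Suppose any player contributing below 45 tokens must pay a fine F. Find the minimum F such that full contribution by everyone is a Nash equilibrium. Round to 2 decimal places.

27.45 tokens

Given the others contribute fully, the best deviation is to contribute 0 (any partial contribution still incurs the fine and gives up units whose private return 0.39 is below 1).
Deviating from 45 to 0 saves 45 tokens but forfeits the deviator's share of the drop in the group account: 0.39 × 45 = 17.55.
So the deviation gain is 45 − 17.55 = 27.45, and the fine must be at least 27.45 tokens to wipe it out.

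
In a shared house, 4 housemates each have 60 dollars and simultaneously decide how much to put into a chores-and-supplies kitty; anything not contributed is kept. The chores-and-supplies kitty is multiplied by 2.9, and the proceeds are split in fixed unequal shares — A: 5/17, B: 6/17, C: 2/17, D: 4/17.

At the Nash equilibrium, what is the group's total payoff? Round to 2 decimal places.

354.00 dollars

Each unit j contributes comes back to j as 2.9 × (j's share), so j prefers to contribute only if that share exceeds 1/2.9 = 0.3448; otherwise keeping the unit dominates.
The only share above 0.3448 is B's 6/17, contributing 60; the remaining 3 contribute 0. Total contributed: 60.
The chores-and-supplies kitty pays out 2.9 × 60 = 174.00 in total (split across the unequal shares, but the aggregate is all that matters for the group sum).
The 3 free-riders keep 60 each, adding 180. Group total = 180 + 174.00 = 354.00.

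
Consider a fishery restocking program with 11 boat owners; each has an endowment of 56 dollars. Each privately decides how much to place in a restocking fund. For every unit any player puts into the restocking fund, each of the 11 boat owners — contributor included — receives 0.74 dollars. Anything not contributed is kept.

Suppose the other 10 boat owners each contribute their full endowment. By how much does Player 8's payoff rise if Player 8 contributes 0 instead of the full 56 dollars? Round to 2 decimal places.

14.56 dollars

Switching from a contribution of 56 to 0 lets Player 8 keep an extra 56 dollars, but lowers the restocking fund by 56, which costs Player 8 their own share of that drop: 0.74 × 56 = 41.44.
Net gain = 56 − 41.44 = 14.56. The private return per contributed unit (0.74) is below 1, so free-riding is indeed the best response regardless of what the others do.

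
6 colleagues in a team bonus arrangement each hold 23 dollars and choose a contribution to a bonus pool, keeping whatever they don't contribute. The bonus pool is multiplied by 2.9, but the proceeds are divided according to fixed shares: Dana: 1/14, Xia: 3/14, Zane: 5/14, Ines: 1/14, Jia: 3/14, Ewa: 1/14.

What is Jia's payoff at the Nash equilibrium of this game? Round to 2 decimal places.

37.29 dollars

A player with share s gets back 2.9·s per unit contributed, so full contribution is dominant for anyone with s > 1/2.9 = 0.3448 and zero contribution is dominant for anyone below.
The only share above 0.3448 is Zane's 5/14, contributing 23; the remaining 5 contribute 0. Total contributed: 23.
Jia keeps 23 and receives 2.9 × 23 × 3/14 = 14.29 from the bonus pool, for a payoff of 37.29.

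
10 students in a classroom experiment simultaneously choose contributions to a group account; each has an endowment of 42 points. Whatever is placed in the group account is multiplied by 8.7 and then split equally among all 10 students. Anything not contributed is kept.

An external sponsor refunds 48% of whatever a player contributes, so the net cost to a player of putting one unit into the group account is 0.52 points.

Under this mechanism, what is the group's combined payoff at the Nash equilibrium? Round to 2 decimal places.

With the mechanism, a contributed unit returns (8.7/10) / 0.52 = 1.6731 per unit of net cost to the contributor — now above 1 — so contributing fully is weakly dominant for every player.
At the Nash equilibrium everyone contributes 42. Group total payoff = 10 × (42 × 0.48 + 8.7 × 42) = 3855.60.

3855.60 points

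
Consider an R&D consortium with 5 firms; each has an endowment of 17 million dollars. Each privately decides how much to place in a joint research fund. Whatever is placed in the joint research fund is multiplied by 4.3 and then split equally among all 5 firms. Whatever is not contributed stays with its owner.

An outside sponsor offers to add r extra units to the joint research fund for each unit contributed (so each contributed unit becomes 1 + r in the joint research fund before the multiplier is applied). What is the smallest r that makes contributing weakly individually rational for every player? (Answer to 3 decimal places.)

0.163

With matching at rate r, one contributed unit becomes (1 + r) in the joint research fund and returns 4.3 × (1 + r) / 5 to the contributor.
Setting this equal to 1: 1 + r = 5/4.3 = 1.1628.
So the minimum matching rate is r = 1.1628 − 1 = 0.163.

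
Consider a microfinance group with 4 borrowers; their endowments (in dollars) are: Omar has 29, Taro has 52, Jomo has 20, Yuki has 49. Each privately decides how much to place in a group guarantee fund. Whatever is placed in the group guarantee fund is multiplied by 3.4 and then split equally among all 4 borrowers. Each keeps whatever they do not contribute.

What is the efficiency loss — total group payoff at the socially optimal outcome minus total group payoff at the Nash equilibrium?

The private return per contributed unit is 3.4/4 = 0.8500 < 1 for every player regardless of endowment, so the Nash equilibrium is zero contribution and the group total is Σ E_j = 29 + 52 + 20 + 49 = 150.
Each contributed unit returns 3.400 to the group, so the social optimum is full contribution by everyone: group total = 3.400 × 150 = 510.00.
Efficiency loss = (3.400 − 1) × 150 = 360.00.

360.00 dollars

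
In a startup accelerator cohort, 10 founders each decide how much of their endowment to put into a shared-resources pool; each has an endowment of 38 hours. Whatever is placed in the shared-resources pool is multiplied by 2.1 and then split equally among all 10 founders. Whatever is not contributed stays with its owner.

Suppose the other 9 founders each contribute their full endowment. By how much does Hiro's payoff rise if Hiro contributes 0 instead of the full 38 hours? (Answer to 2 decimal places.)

Switching from a contribution of 38 to 0 lets Hiro keep an extra 38 hours, but lowers the shared-resources pool by 38, which costs Hiro their own share of that drop: 2.1/10 × 38 = 7.98.
Net gain = 38 − 7.98 = 30.02. The private return per contributed unit (0.2100) is below 1, so free-riding is indeed the best response regardless of what the others do.

30.02 hours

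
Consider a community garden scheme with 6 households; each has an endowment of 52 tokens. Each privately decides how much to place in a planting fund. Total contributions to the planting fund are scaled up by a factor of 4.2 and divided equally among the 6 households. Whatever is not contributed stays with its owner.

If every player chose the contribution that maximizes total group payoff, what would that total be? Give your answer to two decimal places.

Each contributed unit returns 4.200 to the group as a whole (0.7000 to each of 6 players), which exceeds 1, so the social optimum is full contribution: group total = 4.200 × 312 = 1310.40.

1310.40 tokens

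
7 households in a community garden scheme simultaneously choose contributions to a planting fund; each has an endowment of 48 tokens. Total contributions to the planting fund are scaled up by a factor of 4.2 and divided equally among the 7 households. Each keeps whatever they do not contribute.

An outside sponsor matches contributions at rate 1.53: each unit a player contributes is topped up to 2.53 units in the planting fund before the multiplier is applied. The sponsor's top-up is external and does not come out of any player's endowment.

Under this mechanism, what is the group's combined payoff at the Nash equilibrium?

The effective private return per unit is now 4.2 × 2.53 / 7 = 1.5180 > 1, so every player's dominant strategy flips to full contribution.
At the Nash equilibrium everyone contributes 48. Group total payoff = 4.2 × 2.53 × 336 = 3570.34.

3570.34 tokens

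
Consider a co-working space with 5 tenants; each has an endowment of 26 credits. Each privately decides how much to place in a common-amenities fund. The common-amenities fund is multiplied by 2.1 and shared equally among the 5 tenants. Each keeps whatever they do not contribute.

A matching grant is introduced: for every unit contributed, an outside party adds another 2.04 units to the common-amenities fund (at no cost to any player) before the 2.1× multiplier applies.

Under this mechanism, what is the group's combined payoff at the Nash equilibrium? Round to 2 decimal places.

With the mechanism, a contributed unit returns 2.1 × 3.04 / 5 = 1.2768 per unit of net cost to the contributor — now above 1 — so contributing fully is weakly dominant for every player.
So the Nash equilibrium is full contribution by all 5; the group earns 2.1 × 3.04 × 130 = 829.92.

829.92 credits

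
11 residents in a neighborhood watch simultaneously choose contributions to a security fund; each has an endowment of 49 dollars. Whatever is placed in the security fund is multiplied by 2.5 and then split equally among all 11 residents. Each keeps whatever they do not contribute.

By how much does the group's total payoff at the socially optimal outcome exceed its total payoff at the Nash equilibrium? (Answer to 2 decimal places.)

808.50 dollars

Each contributed unit returns 2.5/11 = 0.2273 to its contributor — below 1 — so contributing 0 is dominant for every player. At the Nash equilibrium everyone keeps their 49, and the group total is 11 × 49 = 539.
Each contributed unit returns 2.500 to the group as a whole (0.2273 to each of 11 players), which exceeds 1, so the social optimum is full contribution: group total = 2.500 × 539 = 1347.50.
Efficiency loss = 1347.50 − 539 = 808.50.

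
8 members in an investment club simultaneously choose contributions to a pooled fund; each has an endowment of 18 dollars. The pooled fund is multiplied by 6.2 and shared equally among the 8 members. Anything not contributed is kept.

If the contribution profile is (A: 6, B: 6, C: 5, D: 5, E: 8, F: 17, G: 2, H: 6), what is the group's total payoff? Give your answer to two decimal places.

430.00 dollars

Total contributed: 6 + 6 + 5 + 5 + 8 + 17 + 2 + 6 = 55; total kept: 8 × 18 − 55 = 89.
The pooled fund pays out 6.2 × 55 = 341.00 in aggregate.
Group total = 89 + 341.00 = 430.00.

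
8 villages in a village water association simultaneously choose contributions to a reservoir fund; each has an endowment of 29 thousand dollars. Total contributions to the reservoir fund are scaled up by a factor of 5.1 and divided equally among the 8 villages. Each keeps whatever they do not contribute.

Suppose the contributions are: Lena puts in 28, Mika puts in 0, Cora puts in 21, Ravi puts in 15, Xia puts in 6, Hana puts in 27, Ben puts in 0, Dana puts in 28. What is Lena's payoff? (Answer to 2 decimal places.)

80.69 thousand dollars

Total contributed: 28 + 0 + 21 + 15 + 6 + 27 + 0 + 28 = 125.
Each receives 5.1 × 125 / 8 = 79.69 from the reservoir fund.
Lena keeps 29 − 28 = 1, so Lena's payoff is 1 + 79.69 = 80.69.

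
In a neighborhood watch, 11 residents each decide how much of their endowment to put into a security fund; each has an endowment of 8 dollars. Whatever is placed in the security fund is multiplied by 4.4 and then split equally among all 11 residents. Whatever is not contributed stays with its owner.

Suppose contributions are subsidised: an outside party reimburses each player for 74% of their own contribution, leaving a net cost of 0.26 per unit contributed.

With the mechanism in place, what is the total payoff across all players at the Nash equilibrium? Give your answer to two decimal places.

Under the mechanism each unit contributed yields (4.4/11) / 0.26 = 1.5385 back to its contributor per unit of net cost, which exceeds 1, making full contribution the dominant choice for everyone.
At the Nash equilibrium everyone contributes 8. Group total payoff = 11 × (8 × 0.74 + 4.4 × 8) = 452.32.

452.32 dollars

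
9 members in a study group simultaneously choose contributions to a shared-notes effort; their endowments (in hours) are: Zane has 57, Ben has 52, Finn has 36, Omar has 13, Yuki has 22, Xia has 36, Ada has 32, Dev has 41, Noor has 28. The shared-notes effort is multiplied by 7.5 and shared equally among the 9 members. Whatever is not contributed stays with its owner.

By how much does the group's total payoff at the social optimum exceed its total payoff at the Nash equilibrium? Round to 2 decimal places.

2060.50 hours

The private return per contributed unit is 7.5/9 = 0.8333 < 1 for every player regardless of endowment, so the Nash equilibrium is zero contribution and the group total is Σ E_j = 57 + 52 + 36 + 13 + 22 + 36 + 32 + 41 + 28 = 317.
Each contributed unit returns 7.500 to the group, so the social optimum is full contribution by everyone: group total = 7.500 × 317 = 2377.50.
Efficiency loss = (7.500 − 1) × 317 = 2060.50.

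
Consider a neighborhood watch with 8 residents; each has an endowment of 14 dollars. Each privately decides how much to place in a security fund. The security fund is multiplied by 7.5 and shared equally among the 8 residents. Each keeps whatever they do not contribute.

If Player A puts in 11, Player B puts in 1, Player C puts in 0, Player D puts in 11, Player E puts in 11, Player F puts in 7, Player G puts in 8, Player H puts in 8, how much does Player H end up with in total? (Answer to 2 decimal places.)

59.44 dollars

Total contributed: 11 + 1 + 0 + 11 + 11 + 7 + 8 + 8 = 57.
Each receives 7.5 × 57 / 8 = 53.44 from the security fund.
Player H keeps 14 − 8 = 6, so Player H's payoff is 6 + 53.44 = 59.44.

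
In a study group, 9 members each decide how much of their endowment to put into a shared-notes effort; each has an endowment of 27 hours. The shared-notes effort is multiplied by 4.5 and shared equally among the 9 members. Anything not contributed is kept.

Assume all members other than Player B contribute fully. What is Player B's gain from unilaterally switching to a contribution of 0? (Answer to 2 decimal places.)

13.50 hours

Switching from a contribution of 27 to 0 lets Player B keep an extra 27 hours, but lowers the shared-notes effort by 27, which costs Player B their own share of that drop: 4.5/9 × 27 = 13.50.
Net gain = 27 − 13.50 = 13.50. The private return per contributed unit (0.5000) is below 1, so free-riding is indeed the best response regardless of what the others do.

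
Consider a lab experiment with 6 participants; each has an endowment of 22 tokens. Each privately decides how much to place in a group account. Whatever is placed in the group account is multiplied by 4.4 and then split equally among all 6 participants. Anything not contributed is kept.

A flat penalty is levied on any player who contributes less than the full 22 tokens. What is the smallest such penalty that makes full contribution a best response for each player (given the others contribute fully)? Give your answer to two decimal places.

5.87 tokens

Given the others contribute fully, the best deviation is to contribute 0 (any partial contribution still incurs the fine and gives up units whose private return 0.7333 is below 1).
Deviating from 22 to 0 saves 22 tokens but forfeits the deviator's share of the drop in the group account: 4.4/6 × 22 = 16.13.
So the deviation gain is 22 − 16.13 = 5.87, and the fine must be at least 5.87 tokens to wipe it out.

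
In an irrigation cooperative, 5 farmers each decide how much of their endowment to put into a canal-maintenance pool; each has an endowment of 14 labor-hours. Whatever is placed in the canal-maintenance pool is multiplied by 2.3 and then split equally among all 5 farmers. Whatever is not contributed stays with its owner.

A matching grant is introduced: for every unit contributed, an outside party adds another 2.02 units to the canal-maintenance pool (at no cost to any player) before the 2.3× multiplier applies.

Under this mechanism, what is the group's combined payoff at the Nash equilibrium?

Under the mechanism each unit contributed yields 2.3 × 3.02 / 5 = 1.3892 back to its contributor per unit of net cost, which exceeds 1, making full contribution the dominant choice for everyone.
At the Nash equilibrium everyone contributes 14. Group total payoff = 2.3 × 3.02 × 70 = 486.22.

486.22 labor-hours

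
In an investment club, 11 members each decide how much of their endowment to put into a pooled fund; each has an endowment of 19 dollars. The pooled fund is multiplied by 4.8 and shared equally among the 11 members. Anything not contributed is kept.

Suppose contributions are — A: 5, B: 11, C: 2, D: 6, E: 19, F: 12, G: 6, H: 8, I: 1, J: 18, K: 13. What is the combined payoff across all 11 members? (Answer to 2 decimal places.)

Total contributed: 5 + 11 + 2 + 6 + 19 + 12 + 6 + 8 + 1 + 18 + 13 = 101; total kept: 11 × 19 − 101 = 108.
The pooled fund pays out 4.8 × 101 = 484.80 in aggregate.
Group total = 108 + 484.80 = 592.80.

592.80 dollars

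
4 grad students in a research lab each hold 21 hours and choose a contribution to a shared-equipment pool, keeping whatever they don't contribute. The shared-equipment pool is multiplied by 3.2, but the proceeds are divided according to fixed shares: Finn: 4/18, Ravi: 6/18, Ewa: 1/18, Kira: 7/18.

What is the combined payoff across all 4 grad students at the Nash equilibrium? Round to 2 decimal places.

A player with share s gets back 3.2·s per unit contributed, so full contribution is dominant for anyone with s > 1/3.2 = 0.3125 and zero contribution is dominant for anyone below.
The shares above 0.3125 belong to Ravi and Kira, contributing 21 each; the remaining 2 contribute 0. Total contributed: 42.
The shared-equipment pool pays out 3.2 × 42 = 134.40 in total (split across the unequal shares, but the aggregate is all that matters for the group sum).
The 2 free-riders keep 21 each, adding 42. Group total = 42 + 134.40 = 176.40.

176.40 hours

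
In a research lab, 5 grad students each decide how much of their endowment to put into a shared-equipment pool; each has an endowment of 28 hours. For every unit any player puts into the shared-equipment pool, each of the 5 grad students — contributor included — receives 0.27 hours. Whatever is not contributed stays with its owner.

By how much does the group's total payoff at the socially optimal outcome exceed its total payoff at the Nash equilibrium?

49.00 hours

The private return per contributed unit is 0.27 < 1, so contributing 0 is dominant for every player. At the Nash equilibrium everyone keeps their 28, and the group total is 5 × 28 = 140.
Each contributed unit returns 1.350 to the group as a whole (0.27 to each of 5 players), which exceeds 1, so the social optimum is full contribution: group total = 1.350 × 140 = 189.00.
Efficiency loss = 189.00 − 140 = 49.00.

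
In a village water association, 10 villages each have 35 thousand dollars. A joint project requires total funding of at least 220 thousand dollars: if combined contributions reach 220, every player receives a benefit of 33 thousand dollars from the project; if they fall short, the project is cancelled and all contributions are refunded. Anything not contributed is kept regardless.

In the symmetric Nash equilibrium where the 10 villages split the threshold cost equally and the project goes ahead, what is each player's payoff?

Equal share of the threshold: 220/10 = 22.
At this profile no one gains by cutting their contribution: any cut drops the total below 220, the project is cancelled, contributions are refunded, and the deviator ends with 35, which is less than 35 − 22 + 33 = 46. Contributing more than 22 just wastes the excess. So contributing exactly 22 is a best response.
Each player's payoff: 35 − 22 + 33 = 46.

46 thousand dollars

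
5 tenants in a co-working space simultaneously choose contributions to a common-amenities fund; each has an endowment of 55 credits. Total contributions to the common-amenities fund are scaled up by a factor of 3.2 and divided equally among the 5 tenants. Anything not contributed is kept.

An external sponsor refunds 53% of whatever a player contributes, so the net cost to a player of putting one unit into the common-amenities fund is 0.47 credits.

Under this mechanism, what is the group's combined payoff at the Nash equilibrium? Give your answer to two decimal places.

1025.75 credits

The effective private return per unit is now (3.2/5) / 0.47 = 1.3617 > 1, so every player's dominant strategy flips to full contribution.
At the Nash equilibrium everyone contributes 55. Group total payoff = 5 × (55 × 0.53 + 3.2 × 55) = 1025.75.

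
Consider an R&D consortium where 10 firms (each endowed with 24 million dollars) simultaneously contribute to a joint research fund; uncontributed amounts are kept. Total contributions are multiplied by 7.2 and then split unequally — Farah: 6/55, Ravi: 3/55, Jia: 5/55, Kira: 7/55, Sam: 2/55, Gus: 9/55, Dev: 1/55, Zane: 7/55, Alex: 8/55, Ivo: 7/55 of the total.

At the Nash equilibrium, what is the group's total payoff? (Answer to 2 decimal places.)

A player with share s gets back 7.2·s per unit contributed, so full contribution is dominant for anyone with s > 1/7.2 = 0.1389 and zero contribution is dominant for anyone below.
Gus and Alex are above the threshold, contributing 24 each; the remaining 8 contribute 0. Total contributed: 48.
The joint research fund pays out 7.2 × 48 = 345.60 in total (split across the unequal shares, but the aggregate is all that matters for the group sum).
The 8 free-riders keep 24 each, adding 192. Group total = 192 + 345.60 = 537.60.

537.60 million dollars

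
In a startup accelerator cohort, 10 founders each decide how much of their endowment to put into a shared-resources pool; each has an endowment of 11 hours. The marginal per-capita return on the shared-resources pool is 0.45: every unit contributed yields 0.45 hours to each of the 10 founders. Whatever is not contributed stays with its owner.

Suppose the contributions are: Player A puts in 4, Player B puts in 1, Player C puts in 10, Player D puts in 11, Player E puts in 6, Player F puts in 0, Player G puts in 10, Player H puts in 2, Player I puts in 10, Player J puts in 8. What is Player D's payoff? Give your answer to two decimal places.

Total contributed: 4 + 1 + 10 + 11 + 6 + 0 + 10 + 2 + 10 + 8 = 62.
Each receives 0.45 × 62 = 27.90 from the shared-resources pool.
Player D keeps 11 − 11 = 0, so Player D's payoff is 0 + 27.90 = 27.90.

27.90 hours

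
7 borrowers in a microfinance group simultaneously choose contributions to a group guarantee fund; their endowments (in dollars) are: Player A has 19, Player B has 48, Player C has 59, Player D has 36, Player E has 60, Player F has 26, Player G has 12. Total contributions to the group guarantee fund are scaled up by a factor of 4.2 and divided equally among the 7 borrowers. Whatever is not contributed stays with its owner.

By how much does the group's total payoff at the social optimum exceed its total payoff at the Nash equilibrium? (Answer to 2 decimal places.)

832.00 dollars

The private return per contributed unit is 4.2/7 = 0.6000 < 1 for every player regardless of endowment, so the Nash equilibrium is zero contribution and the group total is Σ E_j = 19 + 48 + 59 + 36 + 60 + 26 + 12 = 260.
Each contributed unit returns 4.200 to the group, so the social optimum is full contribution by everyone: group total = 4.200 × 260 = 1092.00.
Efficiency loss = (4.200 − 1) × 260 = 832.00.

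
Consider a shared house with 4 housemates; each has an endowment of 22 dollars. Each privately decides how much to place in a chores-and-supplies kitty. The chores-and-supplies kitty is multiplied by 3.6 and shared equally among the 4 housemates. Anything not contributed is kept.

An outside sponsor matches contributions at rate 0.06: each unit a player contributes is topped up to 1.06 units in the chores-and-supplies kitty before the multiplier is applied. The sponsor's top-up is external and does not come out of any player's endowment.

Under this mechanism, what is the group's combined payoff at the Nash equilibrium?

88.00 dollars

With the mechanism, a contributed unit returns 3.6 × 1.06 / 4 = 0.9540 per unit of net cost — still below 1 — so contributing 0 remains dominant for every player.
Everyone keeps their endowment and the group total is 4 × 22 = 88.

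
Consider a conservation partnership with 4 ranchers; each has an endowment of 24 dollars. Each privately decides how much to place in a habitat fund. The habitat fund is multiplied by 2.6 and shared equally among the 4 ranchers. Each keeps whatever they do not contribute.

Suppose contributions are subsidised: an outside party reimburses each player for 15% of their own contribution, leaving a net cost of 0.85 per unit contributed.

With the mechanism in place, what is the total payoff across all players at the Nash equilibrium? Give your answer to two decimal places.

Even with the mechanism, each unit contributed returns only (2.6/4) / 0.85 = 0.7647 per unit of net cost, so contributing nothing is still dominant.
Everyone keeps their endowment and the group total is 4 × 24 = 96.

96.00 dollars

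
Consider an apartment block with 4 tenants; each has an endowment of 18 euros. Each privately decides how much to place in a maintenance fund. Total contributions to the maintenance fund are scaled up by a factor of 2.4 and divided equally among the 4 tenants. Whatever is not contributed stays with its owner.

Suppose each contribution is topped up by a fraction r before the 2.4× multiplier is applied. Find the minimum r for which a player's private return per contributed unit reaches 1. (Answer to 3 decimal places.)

With matching at rate r, one contributed unit becomes (1 + r) in the maintenance fund and returns 2.4 × (1 + r) / 4 to the contributor.
Setting this equal to 1: 1 + r = 4/2.4 = 1.6667.
So the minimum matching rate is r = 1.6667 − 1 = 0.667.

0.667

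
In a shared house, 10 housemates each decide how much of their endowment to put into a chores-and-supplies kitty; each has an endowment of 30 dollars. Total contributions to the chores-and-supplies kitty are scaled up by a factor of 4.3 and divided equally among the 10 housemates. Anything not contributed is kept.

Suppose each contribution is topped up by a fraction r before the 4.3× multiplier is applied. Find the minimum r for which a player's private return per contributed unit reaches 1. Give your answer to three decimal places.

With matching at rate r, one contributed unit becomes (1 + r) in the chores-and-supplies kitty and returns 4.3 × (1 + r) / 10 to the contributor.
Setting this equal to 1: 1 + r = 10/4.3 = 2.3256.
So the minimum matching rate is r = 2.3256 − 1 = 1.326.

1.326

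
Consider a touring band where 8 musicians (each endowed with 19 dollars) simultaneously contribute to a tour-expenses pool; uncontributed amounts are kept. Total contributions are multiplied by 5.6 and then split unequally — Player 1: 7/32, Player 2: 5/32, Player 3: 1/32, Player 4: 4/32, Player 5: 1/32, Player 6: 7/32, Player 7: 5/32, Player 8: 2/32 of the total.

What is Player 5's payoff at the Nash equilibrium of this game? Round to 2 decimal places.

For player j, contributing a unit is worthwhile iff 5.6 × (j's share) ≥ 1, i.e. iff j's share is at least 0.1786.
Player 1 and Player 6 clear that bar, contributing 19 each; the remaining 6 contribute 0. Total contributed: 38.
Player 5 keeps 19 and receives 5.6 × 38 × 1/32 = 6.65 from the tour-expenses pool, for a payoff of 25.65.

25.65 dollars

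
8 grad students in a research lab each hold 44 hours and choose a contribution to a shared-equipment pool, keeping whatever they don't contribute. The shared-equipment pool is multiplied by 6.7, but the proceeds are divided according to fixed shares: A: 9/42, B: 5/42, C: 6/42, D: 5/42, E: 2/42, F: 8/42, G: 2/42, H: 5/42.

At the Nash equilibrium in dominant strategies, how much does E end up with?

Player j's private return per contributed unit is 6.7 × (j's share). Contributing is weakly dominant for j when that share is at least 1/6.7 = 0.1493, and contributing 0 is dominant otherwise.
A and F are above the threshold, contributing 44 each; the remaining 6 contribute 0. Total contributed: 88.
E keeps 44 and receives 6.7 × 88 × 2/42 = 28.08 from the shared-equipment pool, for a payoff of 72.08.

72.08 hours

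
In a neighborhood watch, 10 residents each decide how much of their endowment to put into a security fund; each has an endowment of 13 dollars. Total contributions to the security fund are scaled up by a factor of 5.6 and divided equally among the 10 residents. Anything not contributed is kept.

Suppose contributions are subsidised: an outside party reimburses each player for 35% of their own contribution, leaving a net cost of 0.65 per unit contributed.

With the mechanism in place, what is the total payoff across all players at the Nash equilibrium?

The effective private return is (5.6/10) / 0.65 = 0.8615, which is still under 1, so the mechanism doesn't change anyone's dominant strategy: zero contribution.
At the Nash equilibrium no one contributes; group total payoff = 10 × 13 = 130.

130.00 dollars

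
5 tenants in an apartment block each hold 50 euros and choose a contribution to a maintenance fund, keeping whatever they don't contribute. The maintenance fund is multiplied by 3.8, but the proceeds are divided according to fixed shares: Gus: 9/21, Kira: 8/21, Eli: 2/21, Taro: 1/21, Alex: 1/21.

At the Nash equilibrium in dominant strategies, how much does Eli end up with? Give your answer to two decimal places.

86.19 euros

Each unit j contributes comes back to j as 3.8 × (j's share), so j prefers to contribute only if that share exceeds 1/3.8 = 0.2632; otherwise keeping the unit dominates.
Gus and Kira are above the threshold, contributing 50 each; the remaining 3 contribute 0. Total contributed: 100.
Eli keeps 50 and receives 3.8 × 100 × 2/21 = 36.19 from the maintenance fund, for a payoff of 86.19.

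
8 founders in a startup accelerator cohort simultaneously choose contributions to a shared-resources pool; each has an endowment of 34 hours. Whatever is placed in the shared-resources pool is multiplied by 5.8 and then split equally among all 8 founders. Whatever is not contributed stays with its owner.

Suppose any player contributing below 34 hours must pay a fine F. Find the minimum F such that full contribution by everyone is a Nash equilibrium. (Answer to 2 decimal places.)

9.35 hours

Given the others contribute fully, the best deviation is to contribute 0 (any partial contribution still incurs the fine and gives up units whose private return 0.7250 is below 1).
Deviating from 34 to 0 saves 34 hours but forfeits the deviator's share of the drop in the shared-resources pool: 5.8/8 × 34 = 24.65.
So the deviation gain is 34 − 24.65 = 9.35, and the fine must be at least 9.35 hours to wipe it out.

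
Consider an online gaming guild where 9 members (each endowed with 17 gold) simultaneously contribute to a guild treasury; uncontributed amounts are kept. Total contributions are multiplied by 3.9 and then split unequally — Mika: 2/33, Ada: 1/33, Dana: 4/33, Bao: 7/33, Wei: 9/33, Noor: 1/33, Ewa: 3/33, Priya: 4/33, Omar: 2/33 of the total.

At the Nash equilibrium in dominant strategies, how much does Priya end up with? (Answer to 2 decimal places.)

25.04 gold

Each unit j contributes comes back to j as 3.9 × (j's share), so j prefers to contribute only if that share exceeds 1/3.9 = 0.2564; otherwise keeping the unit dominates.
Only Wei (9/33) clears that bar, contributing 17; the remaining 8 contribute 0. Total contributed: 17.
Priya keeps 17 and receives 3.9 × 17 × 4/33 = 8.04 from the guild treasury, for a payoff of 25.04.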